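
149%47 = 8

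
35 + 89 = 124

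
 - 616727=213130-829857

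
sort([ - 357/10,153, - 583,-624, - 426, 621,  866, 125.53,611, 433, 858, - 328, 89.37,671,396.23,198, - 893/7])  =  [ - 624 , - 583  ,-426, - 328,-893/7, - 357/10,89.37,125.53, 153,198,  396.23, 433, 611,621, 671,858,  866]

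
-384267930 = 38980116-423248046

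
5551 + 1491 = 7042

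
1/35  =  1/35 = 0.03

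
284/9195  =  284/9195 = 0.03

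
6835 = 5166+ 1669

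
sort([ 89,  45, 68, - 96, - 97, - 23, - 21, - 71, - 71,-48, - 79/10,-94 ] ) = [ - 97, - 96,  -  94,  -  71, - 71, - 48, - 23, - 21, - 79/10, 45, 68, 89 ]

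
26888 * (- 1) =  - 26888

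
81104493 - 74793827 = 6310666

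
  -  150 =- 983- - 833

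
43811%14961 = 13889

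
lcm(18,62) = 558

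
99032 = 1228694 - 1129662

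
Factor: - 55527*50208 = - 2787899616=- 2^5*3^2*83^1*223^1*523^1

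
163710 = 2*81855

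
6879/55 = 6879/55= 125.07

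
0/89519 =0 = 0.00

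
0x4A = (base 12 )62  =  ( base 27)2k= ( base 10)74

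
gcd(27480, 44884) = 916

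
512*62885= 32197120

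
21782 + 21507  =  43289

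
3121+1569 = 4690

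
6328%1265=3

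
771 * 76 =58596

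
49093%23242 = 2609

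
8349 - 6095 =2254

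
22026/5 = 4405 +1/5 = 4405.20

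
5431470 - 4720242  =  711228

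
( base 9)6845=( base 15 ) 1778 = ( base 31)58A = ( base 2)1001111000111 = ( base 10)5063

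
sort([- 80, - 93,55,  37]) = [-93, - 80,37, 55]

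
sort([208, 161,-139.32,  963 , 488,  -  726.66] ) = [-726.66, - 139.32, 161, 208,488, 963 ] 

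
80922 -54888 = 26034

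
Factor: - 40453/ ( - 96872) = 2^(  -  3 )*7^1*5779^1*12109^ ( - 1) 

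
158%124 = 34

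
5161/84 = 5161/84 = 61.44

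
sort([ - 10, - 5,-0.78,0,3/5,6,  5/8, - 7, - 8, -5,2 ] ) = [ - 10, - 8, - 7, - 5, - 5, - 0.78, 0 , 3/5 , 5/8,2, 6 ]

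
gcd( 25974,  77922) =25974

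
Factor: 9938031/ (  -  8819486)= - 2^( - 1 )*3^1*13^( - 1)*41^1*43^1*1879^1*339211^ (  -  1 )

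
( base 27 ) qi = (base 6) 3200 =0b1011010000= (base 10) 720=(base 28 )PK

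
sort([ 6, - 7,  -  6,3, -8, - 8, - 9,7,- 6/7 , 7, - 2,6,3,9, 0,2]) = [ - 9,- 8, -8, - 7, - 6, - 2,-6/7,0, 2, 3, 3,6, 6,7,7 , 9]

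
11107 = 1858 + 9249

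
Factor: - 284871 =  - 3^1 * 269^1*353^1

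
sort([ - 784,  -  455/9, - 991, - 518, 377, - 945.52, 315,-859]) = [ - 991, - 945.52,-859, - 784, - 518, - 455/9, 315,377]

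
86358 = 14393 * 6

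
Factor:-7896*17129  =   -135250584= -2^3 *3^1*7^2*47^1*2447^1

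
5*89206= 446030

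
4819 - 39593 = -34774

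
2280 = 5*456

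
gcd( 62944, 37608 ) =8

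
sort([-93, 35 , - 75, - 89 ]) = [ - 93,  -  89,-75, 35] 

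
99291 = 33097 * 3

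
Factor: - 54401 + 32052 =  - 22349^1 = -22349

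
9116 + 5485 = 14601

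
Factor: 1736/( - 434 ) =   -  4  =  - 2^2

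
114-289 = -175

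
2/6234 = 1/3117=0.00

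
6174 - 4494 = 1680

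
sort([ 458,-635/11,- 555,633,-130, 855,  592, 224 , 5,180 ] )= [ -555,-130, -635/11,  5, 180,224, 458, 592,633 , 855]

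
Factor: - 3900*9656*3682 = -138658228800=- 2^6*3^1*5^2*7^1 * 13^1 * 17^1*71^1*263^1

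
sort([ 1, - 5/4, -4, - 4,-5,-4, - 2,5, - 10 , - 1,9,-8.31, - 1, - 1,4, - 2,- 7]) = [ - 10, - 8.31,-7,  -  5, - 4,-4, - 4, - 2,-2, - 5/4,  -  1, - 1, - 1,1, 4,5,9] 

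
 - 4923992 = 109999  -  5033991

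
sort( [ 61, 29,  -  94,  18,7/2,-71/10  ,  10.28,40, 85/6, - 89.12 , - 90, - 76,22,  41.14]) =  [-94, - 90, - 89.12, -76, - 71/10, 7/2, 10.28,85/6,  18,22,  29, 40,41.14, 61 ] 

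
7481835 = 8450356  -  968521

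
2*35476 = 70952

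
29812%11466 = 6880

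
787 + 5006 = 5793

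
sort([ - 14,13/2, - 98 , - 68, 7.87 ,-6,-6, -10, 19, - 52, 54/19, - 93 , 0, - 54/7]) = [ - 98,-93, - 68, - 52, - 14, - 10,- 54/7,  -  6, - 6, 0,54/19, 13/2, 7.87,19 ] 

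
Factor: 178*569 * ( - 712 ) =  - 72112784 =-2^4*89^2*569^1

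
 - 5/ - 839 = 5/839= 0.01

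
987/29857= 987/29857 = 0.03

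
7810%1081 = 243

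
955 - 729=226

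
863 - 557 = 306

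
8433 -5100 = 3333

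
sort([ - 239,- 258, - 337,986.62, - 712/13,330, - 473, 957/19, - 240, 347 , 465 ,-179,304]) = [-473,-337, - 258,- 240, - 239, - 179,  -  712/13,  957/19,304,330 , 347,465 , 986.62 ]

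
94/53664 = 47/26832 = 0.00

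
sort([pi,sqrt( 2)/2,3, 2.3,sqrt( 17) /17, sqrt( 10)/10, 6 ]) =[ sqrt(17)/17,sqrt( 10) /10 , sqrt(2 ) /2,2.3,3,pi, 6]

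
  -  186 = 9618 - 9804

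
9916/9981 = 9916/9981=0.99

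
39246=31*1266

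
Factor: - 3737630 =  - 2^1*5^1*13^1 * 28751^1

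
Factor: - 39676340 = - 2^2*5^1*11^1*180347^1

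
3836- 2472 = 1364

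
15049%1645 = 244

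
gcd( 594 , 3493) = 1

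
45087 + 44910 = 89997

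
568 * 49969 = 28382392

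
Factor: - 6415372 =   -  2^2*1603843^1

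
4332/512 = 8 + 59/128 = 8.46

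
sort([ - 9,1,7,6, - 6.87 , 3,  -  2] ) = [-9, - 6.87, - 2,1, 3,6,7]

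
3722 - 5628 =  - 1906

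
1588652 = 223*7124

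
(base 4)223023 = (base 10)2763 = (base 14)1015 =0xacb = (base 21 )65c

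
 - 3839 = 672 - 4511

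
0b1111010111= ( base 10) 983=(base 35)S3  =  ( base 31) 10M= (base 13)5A8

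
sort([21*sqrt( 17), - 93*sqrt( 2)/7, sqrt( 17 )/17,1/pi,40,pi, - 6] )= [ - 93*sqrt( 2)/7, - 6, sqrt ( 17 ) /17,1/pi,pi,  40,21*sqrt(17)]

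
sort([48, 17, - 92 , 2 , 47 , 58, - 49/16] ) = [ - 92, - 49/16, 2,17,47,  48 , 58 ] 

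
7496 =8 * 937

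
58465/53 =58465/53 = 1103.11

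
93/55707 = 1/599 = 0.00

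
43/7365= 43/7365=   0.01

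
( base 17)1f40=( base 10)9316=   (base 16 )2464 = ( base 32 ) 934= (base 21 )102d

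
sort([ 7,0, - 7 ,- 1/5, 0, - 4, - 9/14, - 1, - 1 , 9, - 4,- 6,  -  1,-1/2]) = [-7,- 6, - 4,-4,-1, - 1 , - 1, -9/14, -1/2, - 1/5, 0,0, 7, 9] 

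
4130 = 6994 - 2864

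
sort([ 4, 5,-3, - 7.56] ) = [-7.56  , - 3,4, 5]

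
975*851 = 829725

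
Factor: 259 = 7^1*37^1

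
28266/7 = 4038=4038.00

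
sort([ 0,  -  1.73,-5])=[  -  5,-1.73, 0] 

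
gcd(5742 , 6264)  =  522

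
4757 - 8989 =-4232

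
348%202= 146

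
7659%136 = 43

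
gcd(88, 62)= 2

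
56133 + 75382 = 131515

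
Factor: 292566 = 2^1*3^1*48761^1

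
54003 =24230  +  29773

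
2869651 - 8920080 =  - 6050429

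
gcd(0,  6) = 6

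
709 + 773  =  1482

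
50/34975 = 2/1399 = 0.00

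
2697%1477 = 1220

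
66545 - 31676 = 34869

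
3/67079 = 3/67079 = 0.00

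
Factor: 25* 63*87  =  137025 = 3^3  *  5^2*7^1 * 29^1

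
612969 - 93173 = 519796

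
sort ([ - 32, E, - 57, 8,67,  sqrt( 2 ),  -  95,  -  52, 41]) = [ - 95, - 57, - 52, - 32, sqrt( 2),E,8,41, 67] 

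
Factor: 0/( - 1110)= 0 = 0^1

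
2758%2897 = 2758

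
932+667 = 1599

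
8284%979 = 452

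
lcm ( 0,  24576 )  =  0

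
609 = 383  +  226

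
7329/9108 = 2443/3036=0.80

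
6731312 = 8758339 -2027027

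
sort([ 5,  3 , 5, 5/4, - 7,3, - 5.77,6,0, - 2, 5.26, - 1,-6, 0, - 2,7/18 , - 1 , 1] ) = [ - 7,-6, - 5.77,-2,- 2,-1, - 1,0, 0,7/18,1,5/4,3 , 3,5, 5,5.26,6 ]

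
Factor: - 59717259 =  - 3^2*7^1*947893^1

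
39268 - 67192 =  - 27924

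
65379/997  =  65 + 574/997 = 65.58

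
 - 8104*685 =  - 5551240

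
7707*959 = 7391013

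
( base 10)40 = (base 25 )1F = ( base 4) 220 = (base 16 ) 28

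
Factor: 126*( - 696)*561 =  - 49197456 = -2^4*3^4 * 7^1*11^1*17^1*29^1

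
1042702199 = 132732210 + 909969989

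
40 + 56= 96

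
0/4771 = 0 = 0.00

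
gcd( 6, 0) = 6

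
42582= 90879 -48297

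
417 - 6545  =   - 6128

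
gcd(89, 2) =1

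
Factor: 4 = 2^2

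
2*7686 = 15372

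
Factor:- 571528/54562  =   - 285764/27281= -2^2*199^1*359^1*27281^( - 1 ) 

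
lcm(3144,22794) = 91176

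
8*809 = 6472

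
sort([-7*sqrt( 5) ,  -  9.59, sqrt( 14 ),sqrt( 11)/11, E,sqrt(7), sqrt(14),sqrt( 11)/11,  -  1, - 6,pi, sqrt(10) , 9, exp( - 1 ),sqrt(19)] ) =[-7*sqrt(5),-9.59, - 6, - 1,  sqrt ( 11 ) /11, sqrt( 11 ) /11, exp( - 1),sqrt(7 ),  E, pi,sqrt( 10 ), sqrt( 14),sqrt (14), sqrt( 19), 9]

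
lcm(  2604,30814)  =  184884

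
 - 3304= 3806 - 7110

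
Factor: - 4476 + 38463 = 3^1*11329^1  =  33987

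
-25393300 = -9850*2578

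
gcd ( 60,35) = 5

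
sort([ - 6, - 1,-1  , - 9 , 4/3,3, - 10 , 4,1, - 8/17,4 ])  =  [-10, - 9, - 6 ,-1,-1,-8/17,1, 4/3, 3,4,  4] 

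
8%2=0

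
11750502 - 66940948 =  - 55190446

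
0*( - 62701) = 0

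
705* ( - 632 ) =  - 445560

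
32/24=1 + 1/3= 1.33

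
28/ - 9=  - 4 + 8/9 = -3.11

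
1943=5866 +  - 3923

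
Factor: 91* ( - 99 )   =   - 9009= - 3^2*7^1 * 11^1 *13^1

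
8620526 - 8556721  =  63805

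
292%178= 114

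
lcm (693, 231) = 693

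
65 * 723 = 46995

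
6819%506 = 241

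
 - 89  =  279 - 368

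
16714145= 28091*595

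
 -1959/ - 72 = 653/24 = 27.21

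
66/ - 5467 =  - 6/497 = - 0.01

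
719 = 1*719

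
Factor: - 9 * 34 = - 2^1  *3^2*17^1 = - 306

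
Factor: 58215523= 89^1*654107^1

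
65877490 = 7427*8870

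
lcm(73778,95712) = 3541344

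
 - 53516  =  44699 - 98215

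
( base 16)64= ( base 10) 100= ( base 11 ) 91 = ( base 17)5f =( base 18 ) 5a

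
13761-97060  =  -83299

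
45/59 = 45/59 = 0.76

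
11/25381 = 11/25381 =0.00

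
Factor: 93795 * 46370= 2^1*3^1*5^2*13^2*37^1*4637^1 = 4349274150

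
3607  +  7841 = 11448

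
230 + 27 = 257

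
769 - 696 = 73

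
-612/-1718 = 306/859 = 0.36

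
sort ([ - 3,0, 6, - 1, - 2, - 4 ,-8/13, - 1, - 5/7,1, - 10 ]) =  [ - 10, - 4, - 3, - 2, - 1, - 1, - 5/7 , - 8/13,0,1,6]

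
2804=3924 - 1120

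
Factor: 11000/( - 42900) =- 2^1*3^(  -  1 )*5^1*13^ ( - 1) = - 10/39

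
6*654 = 3924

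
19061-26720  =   -7659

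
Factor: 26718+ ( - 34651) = -7933^1 =-  7933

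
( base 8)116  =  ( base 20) 3I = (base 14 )58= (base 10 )78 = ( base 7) 141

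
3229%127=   54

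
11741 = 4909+6832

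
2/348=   1/174 = 0.01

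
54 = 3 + 51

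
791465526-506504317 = 284961209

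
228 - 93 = 135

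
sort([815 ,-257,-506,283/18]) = [ - 506,-257, 283/18,815 ] 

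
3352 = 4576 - 1224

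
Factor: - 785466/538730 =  - 3^2*5^( - 1 )*11^1*17^( - 1 )*3169^( - 1)*3967^1 = - 392733/269365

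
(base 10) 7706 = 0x1E1A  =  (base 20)J56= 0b1111000011010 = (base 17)19B5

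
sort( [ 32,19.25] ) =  [19.25,32 ] 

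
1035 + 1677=2712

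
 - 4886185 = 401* ( - 12185 ) 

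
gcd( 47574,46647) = 9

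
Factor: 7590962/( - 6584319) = -2^1*3^( -2)*7^( - 1 )*43^1*61^1 * 1447^1*104513^(-1)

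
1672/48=209/6=34.83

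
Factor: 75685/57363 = 3^( - 1 )*5^1*15137^1*19121^(- 1) 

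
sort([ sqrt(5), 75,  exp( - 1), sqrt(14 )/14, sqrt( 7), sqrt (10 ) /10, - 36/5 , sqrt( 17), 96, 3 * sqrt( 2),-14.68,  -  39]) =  [ - 39, - 14.68,-36/5,sqrt(14)/14,  sqrt(10 ) /10, exp( - 1), sqrt(5 ), sqrt( 7),  sqrt(17 ), 3*sqrt( 2 ), 75, 96]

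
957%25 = 7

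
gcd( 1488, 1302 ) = 186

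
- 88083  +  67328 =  - 20755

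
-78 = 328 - 406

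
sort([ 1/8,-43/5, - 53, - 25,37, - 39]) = [  -  53,-39 ,-25, - 43/5, 1/8, 37 ] 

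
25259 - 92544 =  - 67285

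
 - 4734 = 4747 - 9481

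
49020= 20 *2451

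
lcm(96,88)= 1056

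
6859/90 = 76 + 19/90 = 76.21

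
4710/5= 942  =  942.00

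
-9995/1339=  -8+717/1339 = -7.46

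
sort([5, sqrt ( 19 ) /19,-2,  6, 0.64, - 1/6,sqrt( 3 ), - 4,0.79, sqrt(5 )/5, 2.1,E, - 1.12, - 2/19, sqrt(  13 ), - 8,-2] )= [ - 8, - 4, - 2, -2, - 1.12, - 1/6, - 2/19,sqrt( 19 ) /19,sqrt(5 ) /5,0.64,0.79,sqrt( 3), 2.1, E,sqrt( 13 ) , 5,6] 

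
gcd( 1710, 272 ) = 2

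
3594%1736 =122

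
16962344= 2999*5656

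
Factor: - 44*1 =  - 44= - 2^2 * 11^1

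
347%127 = 93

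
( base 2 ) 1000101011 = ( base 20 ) 17F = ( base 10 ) 555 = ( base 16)22b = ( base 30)IF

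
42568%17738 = 7092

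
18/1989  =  2/221 = 0.01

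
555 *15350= 8519250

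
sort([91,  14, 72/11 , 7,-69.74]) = [ - 69.74,72/11, 7, 14,91 ] 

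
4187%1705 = 777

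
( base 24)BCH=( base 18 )128H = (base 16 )19f1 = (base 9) 10088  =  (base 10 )6641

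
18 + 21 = 39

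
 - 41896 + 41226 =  - 670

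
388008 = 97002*4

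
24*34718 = 833232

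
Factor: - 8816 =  - 2^4*19^1* 29^1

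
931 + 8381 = 9312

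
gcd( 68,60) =4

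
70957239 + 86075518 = 157032757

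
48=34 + 14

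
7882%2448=538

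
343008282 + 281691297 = 624699579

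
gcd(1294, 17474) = 2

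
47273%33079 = 14194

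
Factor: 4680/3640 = 3^2 * 7^ (- 1) = 9/7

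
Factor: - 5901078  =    -  2^1 * 3^1*983513^1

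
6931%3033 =865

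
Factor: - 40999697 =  - 40999697^1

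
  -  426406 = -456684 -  - 30278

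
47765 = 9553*5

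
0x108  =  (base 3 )100210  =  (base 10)264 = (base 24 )B0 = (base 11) 220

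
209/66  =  19/6  =  3.17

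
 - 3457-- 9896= 6439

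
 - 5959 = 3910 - 9869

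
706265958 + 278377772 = 984643730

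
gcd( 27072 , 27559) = 1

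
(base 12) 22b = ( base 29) b4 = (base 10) 323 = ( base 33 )9q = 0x143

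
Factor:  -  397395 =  - 3^2*5^1*8831^1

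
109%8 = 5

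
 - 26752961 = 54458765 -81211726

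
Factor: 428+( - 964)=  - 2^3*67^1 = - 536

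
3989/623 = 6 + 251/623= 6.40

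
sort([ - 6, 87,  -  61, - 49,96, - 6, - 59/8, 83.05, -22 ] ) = [ - 61, - 49, - 22, - 59/8, - 6, - 6,83.05, 87, 96] 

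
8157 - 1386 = 6771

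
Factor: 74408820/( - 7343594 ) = -37204410/3671797 = - 2^1*3^1*5^1*53^1*23399^1*3671797^( - 1 )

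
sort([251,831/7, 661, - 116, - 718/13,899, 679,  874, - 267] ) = [ - 267, - 116, - 718/13, 831/7,251,661,679, 874,899 ]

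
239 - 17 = 222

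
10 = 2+8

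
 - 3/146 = - 1 +143/146 = -0.02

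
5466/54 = 101 + 2/9= 101.22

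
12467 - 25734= - 13267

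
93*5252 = 488436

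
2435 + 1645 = 4080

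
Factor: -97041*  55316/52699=-2^2*3^1*7^1 * 151^( - 1)*349^( - 1)*4621^1*13829^1 =- 5367919956/52699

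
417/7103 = 417/7103 = 0.06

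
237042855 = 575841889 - 338799034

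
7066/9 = 7066/9 = 785.11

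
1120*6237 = 6985440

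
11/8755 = 11/8755 = 0.00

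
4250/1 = 4250 = 4250.00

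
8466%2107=38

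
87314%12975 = 9464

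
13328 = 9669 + 3659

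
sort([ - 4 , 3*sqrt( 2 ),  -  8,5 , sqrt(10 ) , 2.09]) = [ - 8 ,  -  4 , 2.09 , sqrt( 10),3*sqrt(2),5 ] 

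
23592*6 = 141552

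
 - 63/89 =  - 1 + 26/89 = -0.71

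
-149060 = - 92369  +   - 56691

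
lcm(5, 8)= 40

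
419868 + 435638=855506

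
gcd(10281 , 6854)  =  3427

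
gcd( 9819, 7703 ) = 1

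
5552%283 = 175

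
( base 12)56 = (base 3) 2110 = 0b1000010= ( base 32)22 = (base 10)66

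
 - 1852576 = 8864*(-209)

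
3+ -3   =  0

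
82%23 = 13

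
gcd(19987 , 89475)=1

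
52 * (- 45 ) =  - 2340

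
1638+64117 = 65755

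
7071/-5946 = -2 + 1607/1982 = - 1.19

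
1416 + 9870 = 11286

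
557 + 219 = 776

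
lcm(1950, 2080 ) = 31200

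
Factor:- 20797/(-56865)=3^( - 1) * 5^( - 1 )*7^1 *17^( - 1)*223^( - 1 )*2971^1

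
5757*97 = 558429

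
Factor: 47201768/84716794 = 2^2*43^( - 1 ) * 67^1*83^1*1061^1*985079^( - 1) = 23600884/42358397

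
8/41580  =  2/10395 = 0.00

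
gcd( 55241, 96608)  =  1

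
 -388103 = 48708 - 436811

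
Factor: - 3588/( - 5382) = 2/3 = 2^1*3^( - 1 )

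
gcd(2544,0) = 2544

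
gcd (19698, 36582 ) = 2814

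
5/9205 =1/1841 = 0.00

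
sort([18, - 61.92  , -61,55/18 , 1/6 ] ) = [- 61.92,- 61, 1/6, 55/18,18 ] 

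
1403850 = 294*4775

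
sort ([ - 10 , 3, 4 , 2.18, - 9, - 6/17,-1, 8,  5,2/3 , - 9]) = [ - 10, - 9, - 9, - 1, - 6/17, 2/3 , 2.18, 3 , 4,5 , 8 ]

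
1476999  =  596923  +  880076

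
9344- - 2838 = 12182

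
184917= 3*61639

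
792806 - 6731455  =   - 5938649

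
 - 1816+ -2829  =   - 4645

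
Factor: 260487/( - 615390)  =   - 309/730 = -2^( - 1 )*3^1*5^( - 1)*73^( -1)  *  103^1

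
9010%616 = 386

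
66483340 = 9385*7084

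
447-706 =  - 259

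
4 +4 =8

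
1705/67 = 1705/67  =  25.45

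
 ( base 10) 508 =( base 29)HF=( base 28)I4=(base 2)111111100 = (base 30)GS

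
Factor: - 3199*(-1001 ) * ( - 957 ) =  - 3064504443 =- 3^1 *7^2*11^2*13^1 * 29^1*457^1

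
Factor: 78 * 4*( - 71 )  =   - 2^3*3^1*13^1* 71^1 = -22152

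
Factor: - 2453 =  -11^1*223^1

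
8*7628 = 61024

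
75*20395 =1529625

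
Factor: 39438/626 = 63  =  3^2*7^1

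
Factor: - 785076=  - 2^2 * 3^1*65423^1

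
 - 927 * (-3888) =3604176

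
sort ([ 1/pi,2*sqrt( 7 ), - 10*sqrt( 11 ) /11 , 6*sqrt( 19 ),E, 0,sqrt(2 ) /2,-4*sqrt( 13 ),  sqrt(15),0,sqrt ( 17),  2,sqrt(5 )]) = [- 4*sqrt( 13 ),-10* sqrt( 11)/11 , 0, 0 , 1/pi,sqrt( 2 ) /2,2,sqrt( 5 ), E,sqrt( 15 ), sqrt(17 ),2*sqrt(7),6*sqrt(19 )]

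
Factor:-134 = -2^1 * 67^1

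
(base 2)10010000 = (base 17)88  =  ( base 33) 4C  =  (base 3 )12100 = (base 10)144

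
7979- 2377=5602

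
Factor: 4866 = 2^1*3^1 * 811^1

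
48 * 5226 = 250848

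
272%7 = 6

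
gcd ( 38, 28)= 2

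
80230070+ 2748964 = 82979034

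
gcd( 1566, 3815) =1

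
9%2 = 1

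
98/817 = 98/817 = 0.12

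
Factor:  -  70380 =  - 2^2  *3^2 * 5^1*17^1* 23^1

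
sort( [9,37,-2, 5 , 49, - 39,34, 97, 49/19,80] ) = [ - 39 , - 2, 49/19,5,9, 34,37,49,80, 97 ]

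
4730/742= 2365/371 = 6.37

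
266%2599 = 266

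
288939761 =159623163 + 129316598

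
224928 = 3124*72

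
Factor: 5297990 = 2^1 * 5^1*523^1*1013^1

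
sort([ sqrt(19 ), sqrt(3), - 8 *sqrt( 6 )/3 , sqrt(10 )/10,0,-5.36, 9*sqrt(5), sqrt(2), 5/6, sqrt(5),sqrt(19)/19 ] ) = [ - 8*sqrt( 6 ) /3 ,-5.36, 0, sqrt(19 ) /19, sqrt(10 ) /10 , 5/6, sqrt( 2),sqrt(3),sqrt(5 ), sqrt(19), 9*sqrt( 5) ]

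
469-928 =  - 459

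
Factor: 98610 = 2^1 * 3^1*5^1*19^1 * 173^1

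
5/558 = 5/558 = 0.01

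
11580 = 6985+4595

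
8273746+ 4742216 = 13015962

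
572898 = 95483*6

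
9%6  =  3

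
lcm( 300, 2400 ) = 2400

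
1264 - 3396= - 2132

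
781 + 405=1186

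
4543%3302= 1241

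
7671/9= 2557/3 = 852.33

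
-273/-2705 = 273/2705  =  0.10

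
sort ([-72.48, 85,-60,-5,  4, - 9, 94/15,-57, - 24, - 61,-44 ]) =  [ - 72.48,-61, - 60, - 57, -44, - 24,-9,-5, 4,94/15,85] 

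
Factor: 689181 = 3^1*229727^1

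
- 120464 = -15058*8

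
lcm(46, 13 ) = 598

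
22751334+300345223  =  323096557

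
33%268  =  33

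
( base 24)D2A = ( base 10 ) 7546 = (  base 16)1d7a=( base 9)11314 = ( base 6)54534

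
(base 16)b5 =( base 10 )181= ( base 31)5Q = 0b10110101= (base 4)2311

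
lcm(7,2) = 14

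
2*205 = 410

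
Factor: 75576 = 2^3 * 3^1*47^1*67^1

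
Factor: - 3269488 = -2^4*127^1 *1609^1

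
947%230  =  27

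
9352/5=1870  +  2/5 = 1870.40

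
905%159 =110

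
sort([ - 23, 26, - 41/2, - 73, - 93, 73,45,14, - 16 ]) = [-93, - 73, - 23, - 41/2, - 16, 14,26, 45, 73]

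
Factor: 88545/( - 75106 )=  - 2^ (  -  1 ) *3^1*5^1*17^( - 1)*47^( - 2 )*5903^1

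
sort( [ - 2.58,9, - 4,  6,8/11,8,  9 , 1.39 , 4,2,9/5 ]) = [-4,-2.58,8/11, 1.39, 9/5, 2, 4, 6,8, 9,9]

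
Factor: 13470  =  2^1*3^1*5^1 * 449^1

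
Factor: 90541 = 11^1*8231^1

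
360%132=96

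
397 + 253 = 650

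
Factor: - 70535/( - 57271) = 5^1*14107^1*57271^( - 1 )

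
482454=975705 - 493251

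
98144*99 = 9716256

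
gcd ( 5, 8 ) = 1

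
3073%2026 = 1047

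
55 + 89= 144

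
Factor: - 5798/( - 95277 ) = 2^1*3^( - 1 )*7^( - 1 )*223^1*349^( - 1) = 446/7329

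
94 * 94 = 8836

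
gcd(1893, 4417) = 631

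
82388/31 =82388/31 = 2657.68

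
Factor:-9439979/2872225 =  - 5^( -2)*19^1* 114889^(  -  1)*496841^1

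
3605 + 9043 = 12648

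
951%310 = 21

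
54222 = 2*27111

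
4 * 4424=17696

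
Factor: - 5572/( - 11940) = 3^( - 1)*5^( - 1)*7^1 = 7/15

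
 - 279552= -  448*624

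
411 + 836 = 1247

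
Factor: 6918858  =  2^1*3^4*42709^1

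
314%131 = 52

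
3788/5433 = 3788/5433 = 0.70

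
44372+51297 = 95669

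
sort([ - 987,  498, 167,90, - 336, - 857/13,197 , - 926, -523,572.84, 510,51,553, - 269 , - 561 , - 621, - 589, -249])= [ - 987, - 926, - 621,-589, - 561, - 523, - 336, - 269,-249, - 857/13 , 51,90,  167,197 , 498,510,553,572.84]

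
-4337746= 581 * (-7466 )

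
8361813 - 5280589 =3081224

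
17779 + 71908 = 89687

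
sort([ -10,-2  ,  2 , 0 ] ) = [ - 10,  -  2 , 0,2]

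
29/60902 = 29/60902 = 0.00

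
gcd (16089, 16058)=31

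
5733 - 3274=2459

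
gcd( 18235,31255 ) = 35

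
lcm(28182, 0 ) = 0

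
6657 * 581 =3867717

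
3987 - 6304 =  - 2317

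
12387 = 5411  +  6976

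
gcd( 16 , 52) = 4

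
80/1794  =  40/897=0.04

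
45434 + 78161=123595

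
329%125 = 79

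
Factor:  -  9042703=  - 23^1*393161^1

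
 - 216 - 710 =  - 926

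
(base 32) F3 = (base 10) 483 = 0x1E3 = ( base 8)743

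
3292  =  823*4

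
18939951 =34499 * 549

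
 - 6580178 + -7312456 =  - 13892634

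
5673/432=1891/144  =  13.13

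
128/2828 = 32/707 = 0.05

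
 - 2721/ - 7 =388+5/7 = 388.71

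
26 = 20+6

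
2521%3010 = 2521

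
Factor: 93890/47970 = 229/117 = 3^(-2) * 13^( - 1) * 229^1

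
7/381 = 7/381 = 0.02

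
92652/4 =23163 = 23163.00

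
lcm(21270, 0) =0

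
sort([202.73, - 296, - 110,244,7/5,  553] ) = [ - 296, - 110 , 7/5,202.73, 244,553] 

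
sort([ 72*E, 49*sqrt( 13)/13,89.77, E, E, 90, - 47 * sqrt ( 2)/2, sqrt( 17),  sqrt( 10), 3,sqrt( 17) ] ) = [  -  47*sqrt( 2)/2, E,E, 3,  sqrt( 10),sqrt( 17 ), sqrt( 17) , 49*sqrt(13 )/13, 89.77  ,  90, 72*E]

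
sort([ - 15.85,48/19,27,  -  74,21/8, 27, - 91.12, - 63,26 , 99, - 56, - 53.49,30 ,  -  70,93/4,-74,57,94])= [-91.12,- 74, - 74, - 70, - 63, - 56, - 53.49, - 15.85,48/19,21/8,93/4 , 26,27,27,  30,57 , 94, 99]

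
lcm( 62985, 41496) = 3527160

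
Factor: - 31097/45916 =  - 2^(  -  2)*11^2*13^( - 1)*257^1* 883^( - 1)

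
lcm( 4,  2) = 4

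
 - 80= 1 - 81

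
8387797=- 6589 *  ( - 1273 )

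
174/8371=174/8371 = 0.02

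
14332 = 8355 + 5977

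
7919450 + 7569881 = 15489331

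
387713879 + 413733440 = 801447319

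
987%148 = 99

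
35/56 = 5/8 = 0.62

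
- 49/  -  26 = 49/26 = 1.88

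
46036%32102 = 13934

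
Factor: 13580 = 2^2*5^1 * 7^1  *97^1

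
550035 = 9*61115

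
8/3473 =8/3473  =  0.00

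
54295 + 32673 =86968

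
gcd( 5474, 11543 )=119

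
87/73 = 87/73 = 1.19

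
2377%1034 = 309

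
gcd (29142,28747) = 1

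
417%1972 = 417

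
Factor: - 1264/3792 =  - 1/3 = - 3^(  -  1) 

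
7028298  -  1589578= 5438720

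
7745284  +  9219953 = 16965237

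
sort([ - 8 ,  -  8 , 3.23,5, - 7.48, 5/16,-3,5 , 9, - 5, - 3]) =[ - 8, - 8, - 7.48, -5, - 3, - 3,5/16,  3.23,5,5,9]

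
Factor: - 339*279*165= - 3^4 * 5^1*11^1* 31^1*113^1  =  - 15605865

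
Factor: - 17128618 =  - 2^1 * 13^1*29^1*22717^1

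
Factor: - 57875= - 5^3*463^1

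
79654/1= 79654  =  79654.00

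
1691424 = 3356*504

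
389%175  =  39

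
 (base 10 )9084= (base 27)ccc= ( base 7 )35325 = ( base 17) 1E76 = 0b10001101111100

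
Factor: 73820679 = 3^1 * 53^1 * 464281^1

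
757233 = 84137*9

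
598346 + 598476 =1196822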